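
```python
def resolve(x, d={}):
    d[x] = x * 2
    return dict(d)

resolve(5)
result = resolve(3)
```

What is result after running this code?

Step 1: Mutable default dict is shared across calls.
Step 2: First call adds 5: 10. Second call adds 3: 6.
Step 3: result = {5: 10, 3: 6}

The answer is {5: 10, 3: 6}.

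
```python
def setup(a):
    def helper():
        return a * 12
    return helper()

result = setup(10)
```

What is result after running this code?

Step 1: setup(10) binds parameter a = 10.
Step 2: helper() accesses a = 10 from enclosing scope.
Step 3: result = 10 * 12 = 120

The answer is 120.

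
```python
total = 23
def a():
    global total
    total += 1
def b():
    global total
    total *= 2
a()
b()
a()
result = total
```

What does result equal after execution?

Step 1: total = 23.
Step 2: a(): total = 23 + 1 = 24.
Step 3: b(): total = 24 * 2 = 48.
Step 4: a(): total = 48 + 1 = 49

The answer is 49.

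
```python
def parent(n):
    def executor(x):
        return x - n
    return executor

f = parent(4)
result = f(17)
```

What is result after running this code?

Step 1: parent(4) creates a closure capturing n = 4.
Step 2: f(17) computes 17 - 4 = 13.
Step 3: result = 13

The answer is 13.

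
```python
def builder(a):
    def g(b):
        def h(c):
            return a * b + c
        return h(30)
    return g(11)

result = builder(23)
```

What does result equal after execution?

Step 1: a = 23, b = 11, c = 30.
Step 2: h() computes a * b + c = 23 * 11 + 30 = 283.
Step 3: result = 283

The answer is 283.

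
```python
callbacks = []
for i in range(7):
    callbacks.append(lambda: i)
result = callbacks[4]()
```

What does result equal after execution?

Step 1: The loop creates 7 lambdas, all referencing the same variable i.
Step 2: After the loop, i = 6 (final value).
Step 3: callbacks[4]() looks up i at call time and finds 6. This is the late binding gotcha. result = 6

The answer is 6.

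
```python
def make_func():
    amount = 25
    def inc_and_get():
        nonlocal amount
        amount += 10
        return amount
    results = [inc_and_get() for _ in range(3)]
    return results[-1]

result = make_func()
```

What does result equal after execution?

Step 1: amount = 25.
Step 2: Three calls to inc_and_get(), each adding 10.
Step 3: Last value = 25 + 10 * 3 = 55

The answer is 55.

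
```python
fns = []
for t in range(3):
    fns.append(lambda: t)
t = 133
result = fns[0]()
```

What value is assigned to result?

Step 1: Lambdas capture the variable t by reference, not by value.
Step 2: After the loop, t is reassigned to 133.
Step 3: fns[0]() looks up the current t = 133. result = 133

The answer is 133.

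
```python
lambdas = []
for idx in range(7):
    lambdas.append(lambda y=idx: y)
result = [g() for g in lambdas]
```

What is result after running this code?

Step 1: Default arg y=idx captures idx at each iteration.
Step 2: Each lambda has its own default: 0, 1, ..., 6.
Step 3: result = [0, 1, 2, 3, 4, 5, 6]

The answer is [0, 1, 2, 3, 4, 5, 6].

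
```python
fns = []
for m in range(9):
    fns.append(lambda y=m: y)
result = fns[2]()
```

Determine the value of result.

Step 1: Default argument y=m captures m's value at each iteration.
Step 2: fns[2] captured y = 2 when m was 2.
Step 3: result = 2

The answer is 2.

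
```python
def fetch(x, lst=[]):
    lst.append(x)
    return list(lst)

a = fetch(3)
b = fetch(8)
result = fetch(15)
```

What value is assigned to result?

Step 1: Default list is shared. list() creates copies for return values.
Step 2: Internal list grows: [3] -> [3, 8] -> [3, 8, 15].
Step 3: result = [3, 8, 15]

The answer is [3, 8, 15].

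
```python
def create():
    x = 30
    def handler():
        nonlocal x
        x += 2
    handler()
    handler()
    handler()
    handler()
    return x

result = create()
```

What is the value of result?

Step 1: x starts at 30.
Step 2: handler() is called 4 times, each adding 2.
Step 3: x = 30 + 2 * 4 = 38

The answer is 38.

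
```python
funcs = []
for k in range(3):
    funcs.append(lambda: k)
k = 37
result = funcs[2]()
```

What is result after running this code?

Step 1: Lambdas capture the variable k by reference, not by value.
Step 2: After the loop, k is reassigned to 37.
Step 3: funcs[2]() looks up the current k = 37. result = 37

The answer is 37.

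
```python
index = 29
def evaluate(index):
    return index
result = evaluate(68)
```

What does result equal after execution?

Step 1: Global index = 29.
Step 2: evaluate(68) takes parameter index = 68, which shadows the global.
Step 3: result = 68

The answer is 68.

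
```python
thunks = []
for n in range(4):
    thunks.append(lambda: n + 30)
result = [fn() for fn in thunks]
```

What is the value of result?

Step 1: All lambdas capture n by reference. After the loop, n = 3.
Step 2: Each call returns 3 + 30 = 33.
Step 3: result = [33, 33, 33, 33]

The answer is [33, 33, 33, 33].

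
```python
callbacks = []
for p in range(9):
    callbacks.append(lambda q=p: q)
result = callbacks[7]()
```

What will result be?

Step 1: Default argument q=p captures p's value at each iteration.
Step 2: callbacks[7] captured q = 7 when p was 7.
Step 3: result = 7

The answer is 7.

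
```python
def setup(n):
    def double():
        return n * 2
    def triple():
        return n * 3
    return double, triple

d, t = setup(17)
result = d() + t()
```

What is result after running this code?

Step 1: Both closures capture the same n = 17.
Step 2: d() = 17 * 2 = 34, t() = 17 * 3 = 51.
Step 3: result = 34 + 51 = 85

The answer is 85.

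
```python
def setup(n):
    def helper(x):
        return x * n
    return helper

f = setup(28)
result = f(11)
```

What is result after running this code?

Step 1: setup(28) creates a closure capturing n = 28.
Step 2: f(11) computes 11 * 28 = 308.
Step 3: result = 308

The answer is 308.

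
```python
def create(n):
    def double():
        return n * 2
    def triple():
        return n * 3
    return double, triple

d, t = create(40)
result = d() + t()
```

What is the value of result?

Step 1: Both closures capture the same n = 40.
Step 2: d() = 40 * 2 = 80, t() = 40 * 3 = 120.
Step 3: result = 80 + 120 = 200

The answer is 200.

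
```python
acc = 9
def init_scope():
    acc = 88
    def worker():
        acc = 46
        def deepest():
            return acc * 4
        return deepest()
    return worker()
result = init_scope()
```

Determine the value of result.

Step 1: deepest() looks up acc through LEGB: not local, finds acc = 46 in enclosing worker().
Step 2: Returns 46 * 4 = 184.
Step 3: result = 184

The answer is 184.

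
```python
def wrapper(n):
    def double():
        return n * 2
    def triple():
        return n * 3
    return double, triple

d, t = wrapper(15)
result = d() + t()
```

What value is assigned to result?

Step 1: Both closures capture the same n = 15.
Step 2: d() = 15 * 2 = 30, t() = 15 * 3 = 45.
Step 3: result = 30 + 45 = 75

The answer is 75.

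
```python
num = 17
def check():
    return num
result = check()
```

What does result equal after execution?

Step 1: num = 17 is defined in the global scope.
Step 2: check() looks up num. No local num exists, so Python checks the global scope via LEGB rule and finds num = 17.
Step 3: result = 17

The answer is 17.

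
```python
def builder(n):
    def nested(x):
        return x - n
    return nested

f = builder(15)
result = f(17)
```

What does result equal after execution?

Step 1: builder(15) creates a closure capturing n = 15.
Step 2: f(17) computes 17 - 15 = 2.
Step 3: result = 2

The answer is 2.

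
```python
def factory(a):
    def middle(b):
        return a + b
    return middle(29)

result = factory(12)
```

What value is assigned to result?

Step 1: factory(12) passes a = 12.
Step 2: middle(29) has b = 29, reads a = 12 from enclosing.
Step 3: result = 12 + 29 = 41

The answer is 41.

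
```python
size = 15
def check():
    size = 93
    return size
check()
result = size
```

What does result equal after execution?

Step 1: Global size = 15.
Step 2: check() creates local size = 93 (shadow, not modification).
Step 3: After check() returns, global size is unchanged. result = 15

The answer is 15.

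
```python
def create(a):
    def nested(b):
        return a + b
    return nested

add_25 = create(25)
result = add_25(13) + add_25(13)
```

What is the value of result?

Step 1: add_25 captures a = 25.
Step 2: add_25(13) = 25 + 13 = 38, called twice.
Step 3: result = 38 + 38 = 76

The answer is 76.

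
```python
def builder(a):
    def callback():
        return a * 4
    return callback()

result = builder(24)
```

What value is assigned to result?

Step 1: builder(24) binds parameter a = 24.
Step 2: callback() accesses a = 24 from enclosing scope.
Step 3: result = 24 * 4 = 96

The answer is 96.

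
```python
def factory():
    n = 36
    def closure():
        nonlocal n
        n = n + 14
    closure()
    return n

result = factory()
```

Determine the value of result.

Step 1: factory() sets n = 36.
Step 2: closure() uses nonlocal to modify n in factory's scope: n = 36 + 14 = 50.
Step 3: factory() returns the modified n = 50

The answer is 50.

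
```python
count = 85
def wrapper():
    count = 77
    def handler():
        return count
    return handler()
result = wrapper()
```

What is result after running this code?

Step 1: count = 85 globally, but wrapper() defines count = 77 locally.
Step 2: handler() looks up count. Not in local scope, so checks enclosing scope (wrapper) and finds count = 77.
Step 3: result = 77

The answer is 77.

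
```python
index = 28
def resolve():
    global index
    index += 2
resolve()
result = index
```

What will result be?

Step 1: index = 28 globally.
Step 2: resolve() modifies global index: index += 2 = 30.
Step 3: result = 30

The answer is 30.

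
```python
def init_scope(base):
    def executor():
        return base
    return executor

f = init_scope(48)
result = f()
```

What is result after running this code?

Step 1: init_scope(48) creates closure capturing base = 48.
Step 2: f() returns the captured base = 48.
Step 3: result = 48

The answer is 48.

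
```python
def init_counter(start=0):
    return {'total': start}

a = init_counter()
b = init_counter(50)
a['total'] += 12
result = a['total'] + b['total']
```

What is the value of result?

Step 1: init_counter() returns a new dict each call (immutable default 0).
Step 2: a = {'total': 0}, b = {'total': 50}.
Step 3: a['total'] += 12 = 12. result = 12 + 50 = 62

The answer is 62.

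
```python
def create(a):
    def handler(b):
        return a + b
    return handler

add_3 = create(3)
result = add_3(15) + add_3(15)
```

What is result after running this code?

Step 1: add_3 captures a = 3.
Step 2: add_3(15) = 3 + 15 = 18, called twice.
Step 3: result = 18 + 18 = 36

The answer is 36.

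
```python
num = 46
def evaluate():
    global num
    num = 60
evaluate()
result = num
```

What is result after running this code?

Step 1: num = 46 globally.
Step 2: evaluate() declares global num and sets it to 60.
Step 3: After evaluate(), global num = 60. result = 60

The answer is 60.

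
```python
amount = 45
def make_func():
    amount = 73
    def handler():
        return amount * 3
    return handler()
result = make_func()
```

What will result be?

Step 1: make_func() shadows global amount with amount = 73.
Step 2: handler() finds amount = 73 in enclosing scope, computes 73 * 3 = 219.
Step 3: result = 219

The answer is 219.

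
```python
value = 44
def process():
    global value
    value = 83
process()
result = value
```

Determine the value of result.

Step 1: value = 44 globally.
Step 2: process() declares global value and sets it to 83.
Step 3: After process(), global value = 83. result = 83

The answer is 83.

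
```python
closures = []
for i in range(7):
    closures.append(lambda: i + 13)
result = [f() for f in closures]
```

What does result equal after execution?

Step 1: All lambdas capture i by reference. After the loop, i = 6.
Step 2: Each call returns 6 + 13 = 19.
Step 3: result = [19, 19, 19, 19, 19, 19, 19]

The answer is [19, 19, 19, 19, 19, 19, 19].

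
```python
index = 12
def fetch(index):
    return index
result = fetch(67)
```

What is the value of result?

Step 1: Global index = 12.
Step 2: fetch(67) takes parameter index = 67, which shadows the global.
Step 3: result = 67

The answer is 67.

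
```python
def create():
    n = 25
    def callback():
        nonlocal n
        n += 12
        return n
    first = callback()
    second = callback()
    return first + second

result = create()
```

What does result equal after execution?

Step 1: n starts at 25.
Step 2: First call: n = 25 + 12 = 37, returns 37.
Step 3: Second call: n = 37 + 12 = 49, returns 49.
Step 4: result = 37 + 49 = 86

The answer is 86.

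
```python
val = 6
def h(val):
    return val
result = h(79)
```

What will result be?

Step 1: Global val = 6.
Step 2: h(79) takes parameter val = 79, which shadows the global.
Step 3: result = 79

The answer is 79.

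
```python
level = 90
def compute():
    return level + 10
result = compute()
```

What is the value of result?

Step 1: level = 90 is defined globally.
Step 2: compute() looks up level from global scope = 90, then computes 90 + 10 = 100.
Step 3: result = 100

The answer is 100.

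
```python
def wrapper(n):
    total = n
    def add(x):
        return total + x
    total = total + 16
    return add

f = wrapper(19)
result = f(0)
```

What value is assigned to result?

Step 1: wrapper(19) sets total = 19, then total = 19 + 16 = 35.
Step 2: Closures capture by reference, so add sees total = 35.
Step 3: f(0) returns 35 + 0 = 35

The answer is 35.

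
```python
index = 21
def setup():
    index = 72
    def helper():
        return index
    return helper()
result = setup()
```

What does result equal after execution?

Step 1: index = 21 globally, but setup() defines index = 72 locally.
Step 2: helper() looks up index. Not in local scope, so checks enclosing scope (setup) and finds index = 72.
Step 3: result = 72

The answer is 72.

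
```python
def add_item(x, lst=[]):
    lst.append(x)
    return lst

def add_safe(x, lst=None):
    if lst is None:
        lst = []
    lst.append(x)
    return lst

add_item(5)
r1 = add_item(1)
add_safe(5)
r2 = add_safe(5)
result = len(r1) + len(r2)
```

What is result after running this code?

Step 1: add_item shares mutable default: after 2 calls, lst = [5, 1], len = 2.
Step 2: add_safe creates fresh list each time: r2 = [5], len = 1.
Step 3: result = 2 + 1 = 3

The answer is 3.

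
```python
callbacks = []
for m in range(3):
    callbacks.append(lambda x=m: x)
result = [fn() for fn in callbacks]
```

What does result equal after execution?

Step 1: Default arg x=m captures m at each iteration.
Step 2: Each lambda has its own default: 0, 1, ..., 2.
Step 3: result = [0, 1, 2]

The answer is [0, 1, 2].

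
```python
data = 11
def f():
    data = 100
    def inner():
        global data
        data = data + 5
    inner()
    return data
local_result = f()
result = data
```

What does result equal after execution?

Step 1: Global data = 11. f() creates local data = 100.
Step 2: inner() declares global data and adds 5: global data = 11 + 5 = 16.
Step 3: f() returns its local data = 100 (unaffected by inner).
Step 4: result = global data = 16

The answer is 16.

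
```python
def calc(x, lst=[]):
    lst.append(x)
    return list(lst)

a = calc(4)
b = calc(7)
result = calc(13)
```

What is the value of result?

Step 1: Default list is shared. list() creates copies for return values.
Step 2: Internal list grows: [4] -> [4, 7] -> [4, 7, 13].
Step 3: result = [4, 7, 13]

The answer is [4, 7, 13].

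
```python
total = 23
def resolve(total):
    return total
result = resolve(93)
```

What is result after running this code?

Step 1: Global total = 23.
Step 2: resolve(93) takes parameter total = 93, which shadows the global.
Step 3: result = 93

The answer is 93.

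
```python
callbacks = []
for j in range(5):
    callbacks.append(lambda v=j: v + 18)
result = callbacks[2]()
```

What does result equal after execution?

Step 1: Default argument v=j captures j's value at definition time.
Step 2: callbacks[2] was defined when j = 2, so v defaults to 2.
Step 3: result = 2 + 18 = 20 (default arg fixes the late binding issue)

The answer is 20.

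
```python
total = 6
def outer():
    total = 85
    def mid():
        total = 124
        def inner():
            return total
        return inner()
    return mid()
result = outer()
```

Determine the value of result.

Step 1: Three levels of shadowing: global 6, outer 85, mid 124.
Step 2: inner() finds total = 124 in enclosing mid() scope.
Step 3: result = 124

The answer is 124.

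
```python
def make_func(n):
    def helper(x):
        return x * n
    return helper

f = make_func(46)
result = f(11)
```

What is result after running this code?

Step 1: make_func(46) creates a closure capturing n = 46.
Step 2: f(11) computes 11 * 46 = 506.
Step 3: result = 506

The answer is 506.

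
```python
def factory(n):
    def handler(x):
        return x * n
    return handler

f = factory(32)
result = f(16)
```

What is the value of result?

Step 1: factory(32) creates a closure capturing n = 32.
Step 2: f(16) computes 16 * 32 = 512.
Step 3: result = 512

The answer is 512.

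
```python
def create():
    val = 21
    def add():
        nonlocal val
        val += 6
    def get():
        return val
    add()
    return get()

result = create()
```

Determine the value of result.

Step 1: val = 21. add() modifies it via nonlocal, get() reads it.
Step 2: add() makes val = 21 + 6 = 27.
Step 3: get() returns 27. result = 27

The answer is 27.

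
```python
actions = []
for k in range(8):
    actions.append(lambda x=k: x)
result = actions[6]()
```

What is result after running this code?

Step 1: Default argument x=k captures k's value at each iteration.
Step 2: actions[6] captured x = 6 when k was 6.
Step 3: result = 6

The answer is 6.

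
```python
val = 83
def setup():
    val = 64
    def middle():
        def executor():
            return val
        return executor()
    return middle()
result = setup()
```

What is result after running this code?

Step 1: setup() defines val = 64. middle() and executor() have no local val.
Step 2: executor() checks local (none), enclosing middle() (none), enclosing setup() and finds val = 64.
Step 3: result = 64

The answer is 64.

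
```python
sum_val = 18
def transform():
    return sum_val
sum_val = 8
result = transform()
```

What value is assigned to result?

Step 1: sum_val is first set to 18, then reassigned to 8.
Step 2: transform() is called after the reassignment, so it looks up the current global sum_val = 8.
Step 3: result = 8

The answer is 8.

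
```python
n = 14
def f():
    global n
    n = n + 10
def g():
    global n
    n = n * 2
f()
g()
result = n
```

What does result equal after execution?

Step 1: n = 14.
Step 2: f() adds 10: n = 14 + 10 = 24.
Step 3: g() doubles: n = 24 * 2 = 48.
Step 4: result = 48

The answer is 48.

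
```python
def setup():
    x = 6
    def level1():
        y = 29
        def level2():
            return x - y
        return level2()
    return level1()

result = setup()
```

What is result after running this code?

Step 1: x = 6 in setup. y = 29 in level1.
Step 2: level2() reads x = 6 and y = 29 from enclosing scopes.
Step 3: result = 6 - 29 = -23

The answer is -23.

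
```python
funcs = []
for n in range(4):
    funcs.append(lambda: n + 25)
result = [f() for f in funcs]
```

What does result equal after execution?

Step 1: All lambdas capture n by reference. After the loop, n = 3.
Step 2: Each call returns 3 + 25 = 28.
Step 3: result = [28, 28, 28, 28]

The answer is [28, 28, 28, 28].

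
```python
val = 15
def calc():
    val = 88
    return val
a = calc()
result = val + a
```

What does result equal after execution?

Step 1: Global val = 15. calc() returns local val = 88.
Step 2: a = 88. Global val still = 15.
Step 3: result = 15 + 88 = 103

The answer is 103.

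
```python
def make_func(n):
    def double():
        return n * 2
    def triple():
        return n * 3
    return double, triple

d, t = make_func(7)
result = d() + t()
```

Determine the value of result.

Step 1: Both closures capture the same n = 7.
Step 2: d() = 7 * 2 = 14, t() = 7 * 3 = 21.
Step 3: result = 14 + 21 = 35

The answer is 35.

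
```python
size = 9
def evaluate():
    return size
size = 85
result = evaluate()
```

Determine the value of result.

Step 1: size is first set to 9, then reassigned to 85.
Step 2: evaluate() is called after the reassignment, so it looks up the current global size = 85.
Step 3: result = 85

The answer is 85.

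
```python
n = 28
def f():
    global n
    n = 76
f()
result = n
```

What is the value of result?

Step 1: n = 28 globally.
Step 2: f() declares global n and sets it to 76.
Step 3: After f(), global n = 76. result = 76

The answer is 76.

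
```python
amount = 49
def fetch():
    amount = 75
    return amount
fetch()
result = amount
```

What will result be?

Step 1: Global amount = 49.
Step 2: fetch() creates local amount = 75 (shadow, not modification).
Step 3: After fetch() returns, global amount is unchanged. result = 49

The answer is 49.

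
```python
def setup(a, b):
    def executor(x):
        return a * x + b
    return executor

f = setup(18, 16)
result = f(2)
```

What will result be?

Step 1: setup(18, 16) captures a = 18, b = 16.
Step 2: f(2) computes 18 * 2 + 16 = 52.
Step 3: result = 52

The answer is 52.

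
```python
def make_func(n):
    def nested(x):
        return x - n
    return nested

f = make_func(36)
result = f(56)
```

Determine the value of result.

Step 1: make_func(36) creates a closure capturing n = 36.
Step 2: f(56) computes 56 - 36 = 20.
Step 3: result = 20

The answer is 20.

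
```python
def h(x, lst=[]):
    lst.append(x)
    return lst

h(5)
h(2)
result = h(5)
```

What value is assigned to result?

Step 1: Mutable default argument gotcha! The list [] is created once.
Step 2: Each call appends to the SAME list: [5], [5, 2], [5, 2, 5].
Step 3: result = [5, 2, 5]

The answer is [5, 2, 5].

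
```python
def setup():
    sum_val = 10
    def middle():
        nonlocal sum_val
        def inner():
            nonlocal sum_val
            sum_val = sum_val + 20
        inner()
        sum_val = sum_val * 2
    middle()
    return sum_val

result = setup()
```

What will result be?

Step 1: sum_val = 10.
Step 2: inner() adds 20: sum_val = 10 + 20 = 30.
Step 3: middle() doubles: sum_val = 30 * 2 = 60.
Step 4: result = 60

The answer is 60.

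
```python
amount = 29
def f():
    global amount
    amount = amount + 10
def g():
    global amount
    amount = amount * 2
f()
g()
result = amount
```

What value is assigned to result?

Step 1: amount = 29.
Step 2: f() adds 10: amount = 29 + 10 = 39.
Step 3: g() doubles: amount = 39 * 2 = 78.
Step 4: result = 78

The answer is 78.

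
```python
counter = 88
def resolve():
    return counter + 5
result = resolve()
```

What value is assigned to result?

Step 1: counter = 88 is defined globally.
Step 2: resolve() looks up counter from global scope = 88, then computes 88 + 5 = 93.
Step 3: result = 93

The answer is 93.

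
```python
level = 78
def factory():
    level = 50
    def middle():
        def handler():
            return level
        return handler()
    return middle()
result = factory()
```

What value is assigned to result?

Step 1: factory() defines level = 50. middle() and handler() have no local level.
Step 2: handler() checks local (none), enclosing middle() (none), enclosing factory() and finds level = 50.
Step 3: result = 50

The answer is 50.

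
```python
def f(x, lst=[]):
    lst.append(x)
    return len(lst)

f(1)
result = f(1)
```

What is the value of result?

Step 1: Mutable default list persists between calls.
Step 2: First call: lst = [1], len = 1. Second call: lst = [1, 1], len = 2.
Step 3: result = 2

The answer is 2.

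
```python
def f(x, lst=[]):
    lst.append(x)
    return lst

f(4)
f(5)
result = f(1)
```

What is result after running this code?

Step 1: Mutable default argument gotcha! The list [] is created once.
Step 2: Each call appends to the SAME list: [4], [4, 5], [4, 5, 1].
Step 3: result = [4, 5, 1]

The answer is [4, 5, 1].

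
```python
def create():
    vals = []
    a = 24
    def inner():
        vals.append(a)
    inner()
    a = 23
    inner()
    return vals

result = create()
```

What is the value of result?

Step 1: a = 24. inner() appends current a to vals.
Step 2: First inner(): appends 24. Then a = 23.
Step 3: Second inner(): appends 23 (closure sees updated a). result = [24, 23]

The answer is [24, 23].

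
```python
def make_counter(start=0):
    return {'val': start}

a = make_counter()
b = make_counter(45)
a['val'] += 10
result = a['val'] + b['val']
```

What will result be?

Step 1: make_counter() returns a new dict each call (immutable default 0).
Step 2: a = {'val': 0}, b = {'val': 45}.
Step 3: a['val'] += 10 = 10. result = 10 + 45 = 55

The answer is 55.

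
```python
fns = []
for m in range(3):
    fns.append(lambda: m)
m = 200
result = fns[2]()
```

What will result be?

Step 1: Lambdas capture the variable m by reference, not by value.
Step 2: After the loop, m is reassigned to 200.
Step 3: fns[2]() looks up the current m = 200. result = 200

The answer is 200.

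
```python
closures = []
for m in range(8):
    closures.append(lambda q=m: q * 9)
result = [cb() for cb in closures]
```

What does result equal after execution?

Step 1: Default arg q=m captures m at each iteration.
Step 2: closures[k] has q defaulting to k, returns k * 9.
Step 3: result = [0, 9, 18, 27, 36, 45, 54, 63]

The answer is [0, 9, 18, 27, 36, 45, 54, 63].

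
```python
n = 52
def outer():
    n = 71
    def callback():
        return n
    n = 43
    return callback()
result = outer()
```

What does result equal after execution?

Step 1: outer() sets n = 71, then later n = 43.
Step 2: callback() is called after n is reassigned to 43. Closures capture variables by reference, not by value.
Step 3: result = 43

The answer is 43.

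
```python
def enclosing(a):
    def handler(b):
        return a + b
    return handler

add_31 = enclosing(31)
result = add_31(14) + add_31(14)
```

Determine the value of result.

Step 1: add_31 captures a = 31.
Step 2: add_31(14) = 31 + 14 = 45, called twice.
Step 3: result = 45 + 45 = 90

The answer is 90.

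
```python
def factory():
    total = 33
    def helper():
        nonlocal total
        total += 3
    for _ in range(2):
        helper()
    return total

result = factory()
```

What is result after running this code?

Step 1: total = 33.
Step 2: helper() is called 2 times in a loop, each adding 3 via nonlocal.
Step 3: total = 33 + 3 * 2 = 39

The answer is 39.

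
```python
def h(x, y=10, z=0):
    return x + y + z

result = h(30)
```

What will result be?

Step 1: h(30) uses defaults y = 10, z = 0.
Step 2: Returns 30 + 10 + 0 = 40.
Step 3: result = 40

The answer is 40.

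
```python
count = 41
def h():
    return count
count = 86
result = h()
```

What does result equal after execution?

Step 1: count is first set to 41, then reassigned to 86.
Step 2: h() is called after the reassignment, so it looks up the current global count = 86.
Step 3: result = 86

The answer is 86.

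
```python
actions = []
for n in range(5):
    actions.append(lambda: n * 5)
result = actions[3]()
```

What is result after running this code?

Step 1: All lambdas reference the same variable n (late binding).
Step 2: After the loop, n = 4. Every lambda returns n * 5.
Step 3: actions[3]() = 4 * 5 = 20

The answer is 20.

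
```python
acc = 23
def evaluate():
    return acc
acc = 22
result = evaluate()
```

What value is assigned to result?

Step 1: acc is first set to 23, then reassigned to 22.
Step 2: evaluate() is called after the reassignment, so it looks up the current global acc = 22.
Step 3: result = 22

The answer is 22.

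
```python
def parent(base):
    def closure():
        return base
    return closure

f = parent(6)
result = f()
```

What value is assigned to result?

Step 1: parent(6) creates closure capturing base = 6.
Step 2: f() returns the captured base = 6.
Step 3: result = 6

The answer is 6.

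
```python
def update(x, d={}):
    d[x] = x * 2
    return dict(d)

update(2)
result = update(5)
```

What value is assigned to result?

Step 1: Mutable default dict is shared across calls.
Step 2: First call adds 2: 4. Second call adds 5: 10.
Step 3: result = {2: 4, 5: 10}

The answer is {2: 4, 5: 10}.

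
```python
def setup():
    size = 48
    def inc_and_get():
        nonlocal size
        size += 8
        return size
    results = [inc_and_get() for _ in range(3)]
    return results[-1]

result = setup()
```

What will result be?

Step 1: size = 48.
Step 2: Three calls to inc_and_get(), each adding 8.
Step 3: Last value = 48 + 8 * 3 = 72

The answer is 72.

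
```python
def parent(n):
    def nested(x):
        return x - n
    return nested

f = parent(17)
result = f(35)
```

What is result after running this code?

Step 1: parent(17) creates a closure capturing n = 17.
Step 2: f(35) computes 35 - 17 = 18.
Step 3: result = 18

The answer is 18.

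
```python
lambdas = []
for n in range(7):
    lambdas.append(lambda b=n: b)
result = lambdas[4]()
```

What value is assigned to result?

Step 1: Default argument b=n captures n's value at each iteration.
Step 2: lambdas[4] captured b = 4 when n was 4.
Step 3: result = 4

The answer is 4.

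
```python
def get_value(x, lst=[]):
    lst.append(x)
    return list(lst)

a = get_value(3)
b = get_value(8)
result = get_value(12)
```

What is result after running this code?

Step 1: Default list is shared. list() creates copies for return values.
Step 2: Internal list grows: [3] -> [3, 8] -> [3, 8, 12].
Step 3: result = [3, 8, 12]

The answer is [3, 8, 12].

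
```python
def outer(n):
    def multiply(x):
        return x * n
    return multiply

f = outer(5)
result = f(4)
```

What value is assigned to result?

Step 1: outer(5) returns multiply closure with n = 5.
Step 2: f(4) computes 4 * 5 = 20.
Step 3: result = 20

The answer is 20.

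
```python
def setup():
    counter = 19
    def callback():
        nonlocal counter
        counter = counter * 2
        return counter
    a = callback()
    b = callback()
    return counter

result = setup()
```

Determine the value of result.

Step 1: counter starts at 19.
Step 2: First callback(): counter = 19 * 2 = 38.
Step 3: Second callback(): counter = 38 * 2 = 76.
Step 4: result = 76

The answer is 76.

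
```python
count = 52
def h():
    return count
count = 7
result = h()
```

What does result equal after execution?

Step 1: count is first set to 52, then reassigned to 7.
Step 2: h() is called after the reassignment, so it looks up the current global count = 7.
Step 3: result = 7

The answer is 7.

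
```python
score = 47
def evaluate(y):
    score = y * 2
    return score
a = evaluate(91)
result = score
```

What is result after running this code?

Step 1: Global score = 47.
Step 2: evaluate(91) creates local score = 91 * 2 = 182.
Step 3: Global score unchanged because no global keyword. result = 47

The answer is 47.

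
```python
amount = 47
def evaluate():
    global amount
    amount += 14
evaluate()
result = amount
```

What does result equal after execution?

Step 1: amount = 47 globally.
Step 2: evaluate() modifies global amount: amount += 14 = 61.
Step 3: result = 61

The answer is 61.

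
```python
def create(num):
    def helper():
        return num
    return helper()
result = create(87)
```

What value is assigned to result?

Step 1: create(87) binds parameter num = 87.
Step 2: helper() looks up num in enclosing scope and finds the parameter num = 87.
Step 3: result = 87

The answer is 87.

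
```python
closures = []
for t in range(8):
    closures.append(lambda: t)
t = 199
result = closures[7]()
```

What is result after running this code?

Step 1: Lambdas capture the variable t by reference, not by value.
Step 2: After the loop, t is reassigned to 199.
Step 3: closures[7]() looks up the current t = 199. result = 199

The answer is 199.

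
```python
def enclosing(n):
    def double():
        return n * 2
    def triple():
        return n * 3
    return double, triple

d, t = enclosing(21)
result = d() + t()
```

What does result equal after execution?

Step 1: Both closures capture the same n = 21.
Step 2: d() = 21 * 2 = 42, t() = 21 * 3 = 63.
Step 3: result = 42 + 63 = 105

The answer is 105.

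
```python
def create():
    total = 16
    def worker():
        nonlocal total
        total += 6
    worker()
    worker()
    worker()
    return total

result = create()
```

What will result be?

Step 1: total starts at 16.
Step 2: worker() is called 3 times, each adding 6.
Step 3: total = 16 + 6 * 3 = 34

The answer is 34.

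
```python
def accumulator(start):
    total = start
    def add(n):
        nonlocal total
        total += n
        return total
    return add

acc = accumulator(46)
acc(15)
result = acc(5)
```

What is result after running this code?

Step 1: accumulator(46) creates closure with total = 46.
Step 2: First acc(15): total = 46 + 15 = 61.
Step 3: Second acc(5): total = 61 + 5 = 66. result = 66

The answer is 66.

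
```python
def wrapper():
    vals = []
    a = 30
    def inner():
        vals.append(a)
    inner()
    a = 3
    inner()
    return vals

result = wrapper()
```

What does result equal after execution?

Step 1: a = 30. inner() appends current a to vals.
Step 2: First inner(): appends 30. Then a = 3.
Step 3: Second inner(): appends 3 (closure sees updated a). result = [30, 3]

The answer is [30, 3].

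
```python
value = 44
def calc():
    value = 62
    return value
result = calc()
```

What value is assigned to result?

Step 1: Global value = 44.
Step 2: calc() creates local value = 62, shadowing the global.
Step 3: Returns local value = 62. result = 62

The answer is 62.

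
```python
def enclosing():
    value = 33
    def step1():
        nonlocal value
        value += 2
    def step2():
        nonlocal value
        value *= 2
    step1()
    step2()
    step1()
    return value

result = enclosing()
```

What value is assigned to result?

Step 1: value = 33.
Step 2: step1(): value = 33 + 2 = 35.
Step 3: step2(): value = 35 * 2 = 70.
Step 4: step1(): value = 70 + 2 = 72. result = 72

The answer is 72.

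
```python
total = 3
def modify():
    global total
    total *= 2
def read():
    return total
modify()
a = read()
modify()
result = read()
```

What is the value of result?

Step 1: total = 3.
Step 2: First modify(): total = 3 * 2 = 6.
Step 3: Second modify(): total = 6 * 2 = 12.
Step 4: read() returns 12

The answer is 12.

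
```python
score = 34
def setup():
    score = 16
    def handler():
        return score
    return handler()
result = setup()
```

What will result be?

Step 1: score = 34 globally, but setup() defines score = 16 locally.
Step 2: handler() looks up score. Not in local scope, so checks enclosing scope (setup) and finds score = 16.
Step 3: result = 16

The answer is 16.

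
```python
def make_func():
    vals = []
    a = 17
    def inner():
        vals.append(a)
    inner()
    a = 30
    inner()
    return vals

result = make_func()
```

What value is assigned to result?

Step 1: a = 17. inner() appends current a to vals.
Step 2: First inner(): appends 17. Then a = 30.
Step 3: Second inner(): appends 30 (closure sees updated a). result = [17, 30]

The answer is [17, 30].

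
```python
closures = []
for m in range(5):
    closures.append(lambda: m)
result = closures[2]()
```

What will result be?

Step 1: The loop creates 5 lambdas, all referencing the same variable m.
Step 2: After the loop, m = 4 (final value).
Step 3: closures[2]() looks up m at call time and finds 4. This is the late binding gotcha. result = 4

The answer is 4.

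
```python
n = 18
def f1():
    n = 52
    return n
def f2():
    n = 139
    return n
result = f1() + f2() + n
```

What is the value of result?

Step 1: Each function shadows global n with its own local.
Step 2: f1() returns 52, f2() returns 139.
Step 3: Global n = 18 is unchanged. result = 52 + 139 + 18 = 209

The answer is 209.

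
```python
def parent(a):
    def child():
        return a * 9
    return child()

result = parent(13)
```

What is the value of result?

Step 1: parent(13) binds parameter a = 13.
Step 2: child() accesses a = 13 from enclosing scope.
Step 3: result = 13 * 9 = 117

The answer is 117.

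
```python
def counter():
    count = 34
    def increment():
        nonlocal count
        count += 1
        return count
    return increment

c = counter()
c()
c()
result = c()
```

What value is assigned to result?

Step 1: counter() creates closure with count = 34.
Step 2: Each c() call increments count via nonlocal. After 3 calls: 34 + 3 = 37.
Step 3: result = 37

The answer is 37.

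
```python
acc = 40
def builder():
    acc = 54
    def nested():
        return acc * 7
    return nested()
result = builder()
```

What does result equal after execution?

Step 1: builder() shadows global acc with acc = 54.
Step 2: nested() finds acc = 54 in enclosing scope, computes 54 * 7 = 378.
Step 3: result = 378

The answer is 378.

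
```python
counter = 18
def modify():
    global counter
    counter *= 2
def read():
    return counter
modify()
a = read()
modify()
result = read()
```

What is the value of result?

Step 1: counter = 18.
Step 2: First modify(): counter = 18 * 2 = 36.
Step 3: Second modify(): counter = 36 * 2 = 72.
Step 4: read() returns 72

The answer is 72.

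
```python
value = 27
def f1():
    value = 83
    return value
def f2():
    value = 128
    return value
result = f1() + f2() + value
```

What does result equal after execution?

Step 1: Each function shadows global value with its own local.
Step 2: f1() returns 83, f2() returns 128.
Step 3: Global value = 27 is unchanged. result = 83 + 128 + 27 = 238

The answer is 238.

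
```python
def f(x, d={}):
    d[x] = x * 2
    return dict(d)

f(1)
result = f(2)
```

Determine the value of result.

Step 1: Mutable default dict is shared across calls.
Step 2: First call adds 1: 2. Second call adds 2: 4.
Step 3: result = {1: 2, 2: 4}

The answer is {1: 2, 2: 4}.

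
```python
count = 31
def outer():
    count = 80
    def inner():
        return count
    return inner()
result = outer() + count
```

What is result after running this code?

Step 1: Global count = 31. outer() shadows with count = 80.
Step 2: inner() returns enclosing count = 80. outer() = 80.
Step 3: result = 80 + global count (31) = 111

The answer is 111.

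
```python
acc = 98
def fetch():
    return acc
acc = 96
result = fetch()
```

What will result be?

Step 1: acc is first set to 98, then reassigned to 96.
Step 2: fetch() is called after the reassignment, so it looks up the current global acc = 96.
Step 3: result = 96

The answer is 96.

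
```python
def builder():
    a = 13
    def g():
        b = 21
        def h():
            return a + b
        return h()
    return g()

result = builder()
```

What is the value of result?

Step 1: builder() defines a = 13. g() defines b = 21.
Step 2: h() accesses both from enclosing scopes: a = 13, b = 21.
Step 3: result = 13 + 21 = 34

The answer is 34.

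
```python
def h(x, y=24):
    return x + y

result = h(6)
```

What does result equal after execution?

Step 1: h(6) uses default y = 24.
Step 2: Returns 6 + 24 = 30.
Step 3: result = 30

The answer is 30.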